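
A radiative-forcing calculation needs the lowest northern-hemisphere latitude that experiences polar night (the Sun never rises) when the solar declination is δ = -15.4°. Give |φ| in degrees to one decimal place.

Polar night requires cos H₀ = −tan φ tan δ ≥ 1, i.e. tan φ tan δ ≤ −1.
The boundary is |tan φ| · |tan δ| = 1, so |φ| = 90° − |δ| = 90° − 15.4° = 74.6° in the northern hemisphere.

|φ| = 74.6°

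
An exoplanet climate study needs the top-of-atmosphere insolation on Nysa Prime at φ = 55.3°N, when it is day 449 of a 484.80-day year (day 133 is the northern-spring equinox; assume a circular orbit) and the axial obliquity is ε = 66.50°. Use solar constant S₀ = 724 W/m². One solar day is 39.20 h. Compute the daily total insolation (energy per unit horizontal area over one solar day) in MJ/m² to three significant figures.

Solar longitude: λ_s = 360° × (449 − 133)/484.80 = 234.653°.
sin δ = sin 66.50° × sin 234.653° = -0.74802, so δ = -48.419°.
cos H₀ = −tan(+55.3°) tan(-48.419°) = 1.6277 ≥ 1 ⇒ polar night, H₀ = 0 and Q̄ = 0.
Daily total = Q̄ × 39.20 h × 3600 s/h = 0.00 MJ/m².

0.00 MJ/m²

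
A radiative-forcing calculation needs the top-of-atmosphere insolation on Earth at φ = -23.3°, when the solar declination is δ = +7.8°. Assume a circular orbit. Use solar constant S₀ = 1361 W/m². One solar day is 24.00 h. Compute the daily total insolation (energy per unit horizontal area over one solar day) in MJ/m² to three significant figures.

31.0 MJ/m²

cos H₀ = −tan(-23.3°) tan(+7.800°) = 0.0590, H₀ = 1.5118 rad.
Bracket: H₀ sin φ sin δ + cos φ cos δ sin H₀ = 1.5118×-0.39555×0.13572 + 0.91845×0.99075×0.99826 = -0.081160 + 0.908371 = 0.827211.
Q̄ = (S₀/π) × [bracket] = (1361/π) × 0.827211 = 358.36 W/m².
Daily total = Q̄ × 24.00 h × 3600 s/h = 358.36 × 24.00 × 3600 / 10⁶ = 30.96 MJ/m².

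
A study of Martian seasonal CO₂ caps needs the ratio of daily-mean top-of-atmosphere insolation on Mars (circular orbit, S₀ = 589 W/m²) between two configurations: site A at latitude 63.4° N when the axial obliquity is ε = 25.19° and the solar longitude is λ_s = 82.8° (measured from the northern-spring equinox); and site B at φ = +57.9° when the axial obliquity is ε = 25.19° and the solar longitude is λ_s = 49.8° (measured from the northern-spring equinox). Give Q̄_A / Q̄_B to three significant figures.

Q̄_A / Q̄_B ≈ 1.18

— Configuration A (φ=+63.4°):
Solar declination: sin δ = sin ε · sin λ_s = sin 25.19° × sin 82.8° = 0.42227, so δ = +24.978°.
cos H₀ = −tan(+63.4°) tan(+24.978°) = -0.9302, H₀ = 2.7659 rad.
Bracket: H₀ sin φ sin δ + cos φ cos δ sin H₀ = 2.7659×0.89415×0.42227 + 0.44776×0.90647×0.36693 = 1.044328 + 0.148930 = 1.193258.
Q̄ = (S₀/π) × [bracket] = (589/π) × 1.193258 = 223.72 W/m².
— Configuration B (φ=+57.9°):
Solar declination: sin δ = sin ε · sin λ_s = sin 25.19° × sin 49.8° = 0.32509, so δ = +18.971°.
cos H₀ = −tan(+57.9°) tan(+18.971°) = -0.5480, H₀ = 2.1508 rad.
Bracket: H₀ sin φ sin δ + cos φ cos δ sin H₀ = 2.1508×0.84712×0.32509 + 0.53140×0.94568×0.83648 = 0.592309 + 0.420360 = 1.012669.
Q̄ = (S₀/π) × [bracket] = (589/π) × 1.012669 = 189.86 W/m².
Ratio Q̄_A / Q̄_B = 223.72 / 189.86 = 1.178.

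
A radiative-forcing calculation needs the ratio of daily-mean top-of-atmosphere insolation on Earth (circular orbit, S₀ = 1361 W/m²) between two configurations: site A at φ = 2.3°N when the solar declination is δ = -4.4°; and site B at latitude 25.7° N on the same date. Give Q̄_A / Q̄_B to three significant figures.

Q̄_A / Q̄_B ≈ 1.17

— Configuration A (φ=+2.3°):
cos H₀ = −tan(+2.3°) tan(-4.400°) = 0.0031, H₀ = 1.5677 rad.
Bracket: H₀ sin φ sin δ + cos φ cos δ sin H₀ = 1.5677×0.04013×-0.07672 + 0.99919×0.99705×1.00000 = -0.004827 + 0.996242 = 0.991415.
Q̄ = (S₀/π) × [bracket] = (1361/π) × 0.991415 = 429.50 W/m².
— Configuration B (φ=+25.7°):
cos H₀ = −tan(+25.7°) tan(-4.400°) = 0.0370, H₀ = 1.5338 rad.
Bracket: H₀ sin φ sin δ + cos φ cos δ sin H₀ = 1.5338×0.43366×-0.07672 + 0.90108×0.99705×0.99931 = -0.051030 + 0.897802 = 0.846772.
Q̄ = (S₀/π) × [bracket] = (1361/π) × 0.846772 = 366.84 W/m².
Ratio Q̄_A / Q̄_B = 429.50 / 366.84 = 1.171.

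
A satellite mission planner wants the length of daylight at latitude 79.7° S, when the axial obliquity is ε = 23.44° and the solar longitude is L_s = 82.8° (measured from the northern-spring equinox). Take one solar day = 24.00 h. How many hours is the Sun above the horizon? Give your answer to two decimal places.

Solar declination: sin δ = sin ε · sin L_s = sin 23.44° × sin 82.8° = 0.39465, so δ = +23.244°.
cos h₀ = −tan ϕ · tan δ = 2.3635 ≥ 1, so the Sun never rises (polar night) and h₀ = 0.
Daylight = 2h₀/(2π) × 24.00 h = (0.0000/π) × 24.00 = 0.00 h.

0.00 h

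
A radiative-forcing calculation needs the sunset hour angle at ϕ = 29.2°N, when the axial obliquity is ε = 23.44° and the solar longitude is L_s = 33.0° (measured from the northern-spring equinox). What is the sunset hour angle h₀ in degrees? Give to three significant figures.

h₀ = 97.1°

Solar declination: sin δ = sin ε · sin L_s = sin 23.44° × sin 33.0° = 0.21665, so δ = +12.512°.
cos h₀ = −tan ϕ · tan δ = −tan(+29.2°) × tan(+12.512°) = -0.1240, so h₀ = 1.6951 rad = 97.12°.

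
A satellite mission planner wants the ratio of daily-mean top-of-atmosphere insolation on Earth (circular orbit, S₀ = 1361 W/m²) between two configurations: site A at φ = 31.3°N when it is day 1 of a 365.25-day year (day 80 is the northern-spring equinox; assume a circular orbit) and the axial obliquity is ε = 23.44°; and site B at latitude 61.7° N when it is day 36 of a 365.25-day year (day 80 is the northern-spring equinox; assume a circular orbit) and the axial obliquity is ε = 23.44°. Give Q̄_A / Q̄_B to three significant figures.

Q̄_A / Q̄_B ≈ 3.46

— Configuration A (φ=+31.3°):
Solar longitude: λ_s = 360° × (1 − 80)/365.25 = -77.864°, i.e. -77.864° + 360° = 282.136°.
sin δ = sin 23.44° × sin 282.136° = -0.38890, so δ = -22.886°.
cos H₀ = −tan(+31.3°) tan(-22.886°) = 0.2567, H₀ = 1.3112 rad.
Bracket: H₀ sin φ sin δ + cos φ cos δ sin H₀ = 1.3112×0.51952×-0.38890 + 0.85446×0.92128×0.96650 = -0.264917 + 0.760826 = 0.495909.
Q̄ = (S₀/π) × [bracket] = (1361/π) × 0.495909 = 214.84 W/m².
— Configuration B (φ=+61.7°):
Solar longitude: λ_s = 360° × (36 − 80)/365.25 = -43.368°, i.e. -43.368° + 360° = 316.632°.
sin δ = sin 23.44° × sin 316.632° = -0.27315, so δ = -15.852°.
cos H₀ = −tan(+61.7°) tan(-15.852°) = 0.5274, H₀ = 1.0153 rad.
Bracket: H₀ sin φ sin δ + cos φ cos δ sin H₀ = 1.0153×0.88048×-0.27315 + 0.47409×0.96197×0.84965 = -0.244183 + 0.387492 = 0.143309.
Q̄ = (S₀/π) × [bracket] = (1361/π) × 0.143309 = 62.084 W/m².
Ratio Q̄_A / Q̄_B = 214.84 / 62.084 = 3.460.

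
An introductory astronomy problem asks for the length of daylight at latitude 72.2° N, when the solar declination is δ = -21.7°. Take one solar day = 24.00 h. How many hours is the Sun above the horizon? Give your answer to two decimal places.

0.00 h

cos H₀ = −tan φ · tan δ = 1.2395 ≥ 1, so the Sun never rises (polar night) and H₀ = 0.
Daylight = 2H₀/(2π) × 24.00 h = (0.0000/π) × 24.00 = 0.00 h.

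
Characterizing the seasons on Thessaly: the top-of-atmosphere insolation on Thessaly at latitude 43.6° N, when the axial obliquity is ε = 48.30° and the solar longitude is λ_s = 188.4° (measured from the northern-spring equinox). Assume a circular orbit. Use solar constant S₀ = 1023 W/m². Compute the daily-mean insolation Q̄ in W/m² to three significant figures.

Q̄ ≈ 197 W/m²

Solar declination: sin δ = sin ε · sin λ_s = sin 48.30° × sin 188.4° = -0.10907, so δ = -6.262°.
cos H₀ = −tan(+43.6°) tan(-6.262°) = 0.1045, H₀ = 1.4661 rad.
Bracket: H₀ sin φ sin δ + cos φ cos δ sin H₀ = 1.4661×0.68962×-0.10907 + 0.72417×0.99403×0.99453 = -0.110275 + 0.715909 = 0.605634.
Q̄ = (S₀/π) × [bracket] = (1023/π) × 0.605634 = 197.2 W/m².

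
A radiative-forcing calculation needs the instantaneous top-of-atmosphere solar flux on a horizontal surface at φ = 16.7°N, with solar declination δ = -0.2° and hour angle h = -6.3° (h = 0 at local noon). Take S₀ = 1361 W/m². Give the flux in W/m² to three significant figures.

1.29e+03 W/m²

cos θ_z = sin φ sin δ + cos φ cos δ cos h = -0.001003 + 0.952032 = 0.951029.
Flux = S₀ · cos θ_z = 1361 × 0.951029 = 1294 W/m².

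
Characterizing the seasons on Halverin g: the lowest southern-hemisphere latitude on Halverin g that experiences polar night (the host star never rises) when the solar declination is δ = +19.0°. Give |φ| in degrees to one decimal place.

Polar night requires cos H₀ = −tan φ tan δ ≥ 1, i.e. tan φ tan δ ≤ −1.
The boundary is |tan φ| · |tan δ| = 1, so |φ| = 90° − |δ| = 90° − 19.0° = 71.0° in the southern hemisphere.

|φ| = 71.0°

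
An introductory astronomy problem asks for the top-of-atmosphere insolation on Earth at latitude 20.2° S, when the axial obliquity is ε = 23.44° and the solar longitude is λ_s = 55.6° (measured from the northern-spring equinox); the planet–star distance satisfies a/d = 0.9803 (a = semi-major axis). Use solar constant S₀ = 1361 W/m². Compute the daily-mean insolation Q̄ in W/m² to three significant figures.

Q̄ ≈ 298 W/m²

Solar declination: sin δ = sin ε · sin λ_s = sin 23.44° × sin 55.6° = 0.32822, so δ = +19.161°.
cos H₀ = −tan(-20.2°) tan(+19.161°) = 0.1278, H₀ = 1.4426 rad.
Bracket: H₀ sin φ sin δ + cos φ cos δ sin H₀ = 1.4426×-0.34530×0.32822 + 0.93849×0.94460×0.99179 = -0.163496 + 0.879220 = 0.715724.
Inverse-square distance factor (a/d)² = 0.9803² = 0.960988.
Q̄ = (S₀/π) × 0.960988 × [bracket] = (1361/π) × 0.960988 × 0.715724 = 298.0 W/m².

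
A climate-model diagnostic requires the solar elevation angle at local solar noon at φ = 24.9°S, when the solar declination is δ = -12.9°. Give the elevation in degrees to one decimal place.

78.0°

At local noon the hour angle is zero, so the zenith angle equals |φ − δ| = |-24.9° − (-12.900°)| = 12.000°.
Elevation = 90° − 12.000° = 78.0°.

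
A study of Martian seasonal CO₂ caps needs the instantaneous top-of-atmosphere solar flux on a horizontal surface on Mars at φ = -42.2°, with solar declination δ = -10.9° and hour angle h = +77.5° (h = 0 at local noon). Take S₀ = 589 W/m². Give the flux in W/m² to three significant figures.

168 W/m²

cos θ_z = sin φ sin δ + cos φ cos δ cos h = 0.127019 + 0.157447 = 0.284466.
Flux = S₀ · cos θ_z = 589 × 0.284466 = 167.6 W/m².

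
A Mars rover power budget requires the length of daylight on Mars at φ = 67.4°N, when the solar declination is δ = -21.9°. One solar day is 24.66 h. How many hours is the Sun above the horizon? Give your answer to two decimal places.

cos H₀ = −tan φ · tan δ = −tan(+67.4°) × tan(-21.900°) = 0.9657, so H₀ = 0.2625 rad = 15.04°.
Daylight = 2H₀/(2π) × 24.66 h = (0.2625/π) × 24.66 = 2.06 h.

2.06 h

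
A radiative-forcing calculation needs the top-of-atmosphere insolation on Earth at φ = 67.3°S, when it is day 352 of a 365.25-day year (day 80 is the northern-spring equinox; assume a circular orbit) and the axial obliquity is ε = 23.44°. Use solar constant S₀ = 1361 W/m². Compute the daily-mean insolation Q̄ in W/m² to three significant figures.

Q̄ ≈ 499 W/m²

Solar longitude: λ_s = 360° × (352 − 80)/365.25 = 268.090°.
sin δ = sin 23.44° × sin 268.090° = -0.39757, so δ = -23.426°.
cos H₀ = −tan(-67.3°) tan(-23.426°) = -1.0358 ≤ −1 ⇒ polar day, H₀ = π.
Bracket: H₀ sin φ sin δ + cos φ cos δ sin H₀ = 3.1416×-0.92254×-0.39757 + 0.38591×0.91757×0.00000 = 1.152258 + 0.000000 = 1.152258.
Q̄ = (S₀/π) × [bracket] = (1361/π) × 1.152258 = 499.2 W/m².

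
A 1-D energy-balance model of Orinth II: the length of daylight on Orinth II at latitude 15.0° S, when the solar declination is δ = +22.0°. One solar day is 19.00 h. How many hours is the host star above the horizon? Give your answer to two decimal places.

cos h₀ = −tan ϕ · tan δ = −tan(-15.0°) × tan(+22.000°) = 0.1083, so h₀ = 1.4623 rad = 83.79°.
Daylight = 2h₀/(2π) × 19.00 h = (1.4623/π) × 19.00 = 8.84 h.

8.84 h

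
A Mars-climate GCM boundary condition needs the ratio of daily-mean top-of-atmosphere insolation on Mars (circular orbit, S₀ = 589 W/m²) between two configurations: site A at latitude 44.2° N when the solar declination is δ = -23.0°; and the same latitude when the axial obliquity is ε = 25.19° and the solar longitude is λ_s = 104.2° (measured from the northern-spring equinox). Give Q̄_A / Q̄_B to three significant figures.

Q̄_A / Q̄_B ≈ 0.247

— Configuration A (φ=+44.2°):
cos H₀ = −tan(+44.2°) tan(-23.000°) = 0.4128, H₀ = 1.1453 rad.
Bracket: H₀ sin φ sin δ + cos φ cos δ sin H₀ = 1.1453×0.69717×-0.39073 + 0.71691×0.92050×0.91083 = -0.311986 + 0.601071 = 0.289085.
Q̄ = (S₀/π) × [bracket] = (589/π) × 0.289085 = 54.199 W/m².
— Configuration B (φ=+44.2°):
Solar declination: sin δ = sin ε · sin λ_s = sin 25.19° × sin 104.2° = 0.41262, so δ = +24.369°.
cos H₀ = −tan(+44.2°) tan(+24.369°) = -0.4405, H₀ = 2.0270 rad.
Bracket: H₀ sin φ sin δ + cos φ cos δ sin H₀ = 2.0270×0.69717×0.41262 + 0.71691×0.91090×0.89775 = 0.583100 + 0.586261 = 1.169361.
Q̄ = (S₀/π) × [bracket] = (589/π) × 1.169361 = 219.24 W/m².
Ratio Q̄_A / Q̄_B = 54.199 / 219.24 = 0.2472.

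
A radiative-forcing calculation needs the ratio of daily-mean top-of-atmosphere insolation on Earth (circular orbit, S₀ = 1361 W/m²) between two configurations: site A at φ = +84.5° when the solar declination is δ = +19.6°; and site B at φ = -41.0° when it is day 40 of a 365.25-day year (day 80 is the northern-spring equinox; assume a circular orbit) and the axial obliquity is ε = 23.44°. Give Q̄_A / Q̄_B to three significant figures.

— Configuration A (φ=+84.5°):
cos H₀ = −tan(+84.5°) tan(+19.600°) = -3.6981 ≤ −1 ⇒ polar day, H₀ = π.
Bracket: H₀ sin φ sin δ + cos φ cos δ sin H₀ = 3.1416×0.99540×0.33545 + 0.09585×0.94206×0.00000 = 1.049002 + 0.000000 = 1.049002.
Q̄ = (S₀/π) × [bracket] = (1361/π) × 1.049002 = 454.45 W/m².
— Configuration B (φ=-41.0°):
Solar longitude: λ_s = 360° × (40 − 80)/365.25 = -39.425°, i.e. -39.425° + 360° = 320.575°.
sin δ = sin 23.44° × sin 320.575° = -0.25262, so δ = -14.633°.
cos H₀ = −tan(-41.0°) tan(-14.633°) = -0.2270, H₀ = 1.7998 rad.
Bracket: H₀ sin φ sin δ + cos φ cos δ sin H₀ = 1.7998×-0.65606×-0.25262 + 0.75471×0.96756×0.97390 = 0.298288 + 0.711168 = 1.009456.
Q̄ = (S₀/π) × [bracket] = (1361/π) × 1.009456 = 437.32 W/m².
Ratio Q̄_A / Q̄_B = 454.45 / 437.32 = 1.039.

Q̄_A / Q̄_B ≈ 1.04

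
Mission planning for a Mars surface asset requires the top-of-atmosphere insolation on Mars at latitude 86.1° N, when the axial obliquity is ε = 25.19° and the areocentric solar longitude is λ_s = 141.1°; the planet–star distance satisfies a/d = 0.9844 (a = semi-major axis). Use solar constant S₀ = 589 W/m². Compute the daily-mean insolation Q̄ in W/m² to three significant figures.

Q̄ ≈ 152 W/m²

sin δ = sin 25.19° × sin 141.1° = 0.26727, so δ = +15.502°.
cos H₀ = −tan(+86.1°) tan(+15.502°) = -4.0685 ≤ −1 ⇒ polar day, H₀ = π.
Bracket: H₀ sin φ sin δ + cos φ cos δ sin H₀ = 3.1416×0.99768×0.26727 + 0.06802×0.96362×0.00000 = 0.837707 + 0.000000 = 0.837707.
Inverse-square distance factor (a/d)² = 0.9844² = 0.969043.
Q̄ = (S₀/π) × 0.969043 × [bracket] = (589/π) × 0.969043 × 0.837707 = 152.2 W/m².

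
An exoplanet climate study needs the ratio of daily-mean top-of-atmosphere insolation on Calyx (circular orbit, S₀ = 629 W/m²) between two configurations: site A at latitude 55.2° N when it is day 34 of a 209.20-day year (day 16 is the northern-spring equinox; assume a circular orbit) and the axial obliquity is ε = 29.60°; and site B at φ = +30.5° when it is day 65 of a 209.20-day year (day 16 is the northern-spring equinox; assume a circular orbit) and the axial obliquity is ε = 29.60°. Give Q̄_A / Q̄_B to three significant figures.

— Configuration A (φ=+55.2°):
Solar longitude: λ_s = 360° × (34 − 16)/209.20 = 30.975°.
sin δ = sin 29.60° × sin 30.975° = 0.25422, so δ = +14.727°.
cos H₀ = −tan(+55.2°) tan(+14.727°) = -0.3782, H₀ = 1.9586 rad.
Bracket: H₀ sin φ sin δ + cos φ cos δ sin H₀ = 1.9586×0.82115×0.25422 + 0.57071×0.96715×0.92573 = 0.408863 + 0.510968 = 0.919831.
Q̄ = (S₀/π) × [bracket] = (629/π) × 0.919831 = 184.17 W/m².
— Configuration B (φ=+30.5°):
Solar longitude: λ_s = 360° × (65 − 16)/209.20 = 84.321°.
sin δ = sin 29.60° × sin 84.321° = 0.49152, so δ = +29.440°.
cos H₀ = −tan(+30.5°) tan(+29.440°) = -0.3325, H₀ = 1.9097 rad.
Bracket: H₀ sin φ sin δ + cos φ cos δ sin H₀ = 1.9097×0.50754×0.49152 + 0.86163×0.87087×0.94312 = 0.476405 + 0.707687 = 1.184092.
Q̄ = (S₀/π) × [bracket] = (629/π) × 1.184092 = 237.08 W/m².
Ratio Q̄_A / Q̄_B = 184.17 / 237.08 = 0.7768.

Q̄_A / Q̄_B ≈ 0.777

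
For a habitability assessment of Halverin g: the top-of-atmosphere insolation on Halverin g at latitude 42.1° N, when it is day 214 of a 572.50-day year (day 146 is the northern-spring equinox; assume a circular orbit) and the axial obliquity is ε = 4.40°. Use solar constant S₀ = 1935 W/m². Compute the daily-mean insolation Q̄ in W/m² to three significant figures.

Solar longitude: λ_s = 360° × (214 − 146)/572.50 = 42.760°.
sin δ = sin 4.40° × sin 42.760° = 0.05209, so δ = +2.986°.
cos H₀ = −tan(+42.1°) tan(+2.986°) = -0.0471, H₀ = 1.6179 rad.
Bracket: H₀ sin φ sin δ + cos φ cos δ sin H₀ = 1.6179×0.67043×0.05209 + 0.74198×0.99864×0.99889 = 0.056501 + 0.740148 = 0.796649.
Q̄ = (S₀/π) × [bracket] = (1935/π) × 0.796649 = 490.7 W/m².

Q̄ ≈ 491 W/m²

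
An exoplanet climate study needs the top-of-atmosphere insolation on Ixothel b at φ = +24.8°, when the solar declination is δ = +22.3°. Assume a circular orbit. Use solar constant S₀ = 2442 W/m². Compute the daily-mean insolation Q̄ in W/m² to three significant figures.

Q̄ ≈ 859 W/m²

cos H₀ = −tan(+24.8°) tan(+22.300°) = -0.1895, H₀ = 1.7615 rad.
Bracket: H₀ sin φ sin δ + cos φ cos δ sin H₀ = 1.7615×0.41945×0.37946 + 0.90778×0.92521×0.98188 = 0.280368 + 0.824668 = 1.105036.
Q̄ = (S₀/π) × [bracket] = (2442/π) × 1.105036 = 859.0 W/m².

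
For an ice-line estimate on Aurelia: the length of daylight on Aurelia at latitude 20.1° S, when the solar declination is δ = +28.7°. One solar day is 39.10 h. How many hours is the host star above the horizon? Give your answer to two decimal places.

cos H₀ = −tan φ · tan δ = −tan(-20.1°) × tan(+28.700°) = 0.2004, so H₀ = 1.3691 rad = 78.44°.
Daylight = 2H₀/(2π) × 39.10 h = (1.3691/π) × 39.10 = 17.04 h.

17.04 h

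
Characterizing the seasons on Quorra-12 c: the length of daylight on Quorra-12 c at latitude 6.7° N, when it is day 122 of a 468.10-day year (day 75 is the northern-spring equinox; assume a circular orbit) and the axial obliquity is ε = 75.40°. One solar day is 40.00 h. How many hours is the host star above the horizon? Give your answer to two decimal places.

Solar longitude: λ_s = 360° × (122 − 75)/468.10 = 36.146°.
sin δ = sin 75.40° × sin 36.146° = 0.57080, so δ = +34.806°.
cos H₀ = −tan φ · tan δ = −tan(+6.7°) × tan(+34.806°) = -0.0817, so H₀ = 1.6526 rad = 94.68°.
Daylight = 2H₀/(2π) × 40.00 h = (1.6526/π) × 40.00 = 21.04 h.

21.04 h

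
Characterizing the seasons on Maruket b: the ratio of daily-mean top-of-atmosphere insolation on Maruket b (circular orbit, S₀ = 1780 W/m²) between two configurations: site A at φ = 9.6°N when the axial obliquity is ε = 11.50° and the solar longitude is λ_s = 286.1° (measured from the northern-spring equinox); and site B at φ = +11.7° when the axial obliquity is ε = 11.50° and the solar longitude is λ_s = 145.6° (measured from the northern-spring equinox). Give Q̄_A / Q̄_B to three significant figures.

Q̄_A / Q̄_B ≈ 0.910

— Configuration A (φ=+9.6°):
Solar declination: sin δ = sin ε · sin λ_s = sin 11.50° × sin 286.1° = -0.19155, so δ = -11.043°.
cos H₀ = −tan(+9.6°) tan(-11.043°) = 0.0330, H₀ = 1.5378 rad.
Bracket: H₀ sin φ sin δ + cos φ cos δ sin H₀ = 1.5378×0.16677×-0.19155 + 0.98600×0.98148×0.99946 = -0.049125 + 0.967217 = 0.918092.
Q̄ = (S₀/π) × [bracket] = (1780/π) × 0.918092 = 520.18 W/m².
— Configuration B (φ=+11.7°):
Solar declination: sin δ = sin ε · sin λ_s = sin 11.50° × sin 145.6° = 0.11264, so δ = +6.467°.
cos H₀ = −tan(+11.7°) tan(+6.467°) = -0.0235, H₀ = 1.5943 rad.
Bracket: H₀ sin φ sin δ + cos φ cos δ sin H₀ = 1.5943×0.20279×0.11264 + 0.97922×0.99364×0.99972 = 0.036417 + 0.972720 = 1.009137.
Q̄ = (S₀/π) × [bracket] = (1780/π) × 1.009137 = 571.77 W/m².
Ratio Q̄_A / Q̄_B = 520.18 / 571.77 = 0.9098.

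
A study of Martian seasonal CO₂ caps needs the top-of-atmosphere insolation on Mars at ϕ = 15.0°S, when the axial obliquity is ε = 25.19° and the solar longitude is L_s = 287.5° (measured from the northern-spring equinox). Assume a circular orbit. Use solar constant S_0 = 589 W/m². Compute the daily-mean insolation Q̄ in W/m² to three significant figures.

Solar declination: sin δ = sin ε · sin L_s = sin 25.19° × sin 287.5° = -0.40592, so δ = -23.949°.
cos h₀ = −tan(-15.0°) tan(-23.949°) = -0.1190, h₀ = 1.6901 rad.
Bracket: h₀ sin ϕ sin δ + cos ϕ cos δ sin h₀ = 1.6901×-0.25882×-0.40592 + 0.96593×0.91391×0.99289 = 0.177562 + 0.876497 = 1.054059.
Q̄ = (S_0/π) × [bracket] = (589/π) × 1.054059 = 197.6 W/m².

Q̄ ≈ 198 W/m²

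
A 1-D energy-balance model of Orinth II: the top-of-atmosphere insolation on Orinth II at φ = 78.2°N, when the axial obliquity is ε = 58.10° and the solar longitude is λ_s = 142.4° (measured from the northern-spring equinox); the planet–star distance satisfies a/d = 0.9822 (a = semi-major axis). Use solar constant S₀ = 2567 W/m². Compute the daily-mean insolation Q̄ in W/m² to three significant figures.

Q̄ ≈ 1.26e+03 W/m²

Solar declination: sin δ = sin ε · sin λ_s = sin 58.10° × sin 142.4° = 0.51800, so δ = +31.198°.
cos H₀ = −tan(+78.2°) tan(+31.198°) = -2.8987 ≤ −1 ⇒ polar day, H₀ = π.
Bracket: H₀ sin φ sin δ + cos φ cos δ sin H₀ = 3.1416×0.97887×0.51800 + 0.20450×0.85538×0.00000 = 1.592963 + 0.000000 = 1.592963.
Inverse-square distance factor (a/d)² = 0.9822² = 0.964717.
Q̄ = (S₀/π) × 0.964717 × [bracket] = (2567/π) × 0.964717 × 1.592963 = 1256 W/m².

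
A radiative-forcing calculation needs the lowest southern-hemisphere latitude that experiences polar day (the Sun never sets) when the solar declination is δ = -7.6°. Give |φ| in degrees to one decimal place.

Polar day requires cos H₀ = −tan φ tan δ ≤ −1, i.e. tan φ tan δ ≥ 1.
The boundary is |tan φ| · |tan δ| = 1, so |φ| = 90° − |δ| = 90° − 7.6° = 82.4° in the southern hemisphere.

|φ| = 82.4°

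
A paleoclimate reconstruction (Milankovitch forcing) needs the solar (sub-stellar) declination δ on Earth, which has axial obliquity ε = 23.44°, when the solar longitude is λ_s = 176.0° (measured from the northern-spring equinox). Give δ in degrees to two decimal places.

sin δ = sin ε · sin λ_s = sin 23.44° × sin 176.0° = 0.027748.
δ = arcsin(0.027748) = +1.59°.

δ = +1.59°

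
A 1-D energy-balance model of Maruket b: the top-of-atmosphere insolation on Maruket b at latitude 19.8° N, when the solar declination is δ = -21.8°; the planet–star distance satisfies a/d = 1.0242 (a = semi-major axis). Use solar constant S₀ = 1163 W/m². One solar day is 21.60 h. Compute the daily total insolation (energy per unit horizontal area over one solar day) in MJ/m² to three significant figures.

cos H₀ = −tan(+19.8°) tan(-21.800°) = 0.1440, H₀ = 1.4263 rad.
Bracket: H₀ sin φ sin δ + cos φ cos δ sin H₀ = 1.4263×0.33874×-0.37137 + 0.94088×0.92849×0.98958 = -0.179426 + 0.864495 = 0.685069.
Inverse-square distance factor (a/d)² = 1.0242² = 1.048986.
Q̄ = (S₀/π) × 1.048986 × [bracket] = (1163/π) × 1.048986 × 0.685069 = 266.03 W/m².
Daily total = Q̄ × 21.60 h × 3600 s/h = 266.03 × 21.60 × 3600 / 10⁶ = 20.69 MJ/m².

20.7 MJ/m²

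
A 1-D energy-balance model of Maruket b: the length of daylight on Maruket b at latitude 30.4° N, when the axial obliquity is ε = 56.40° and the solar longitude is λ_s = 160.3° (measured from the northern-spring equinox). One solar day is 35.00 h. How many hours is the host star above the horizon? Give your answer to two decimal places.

19.42 h

Solar declination: sin δ = sin ε · sin λ_s = sin 56.40° × sin 160.3° = 0.28077, so δ = +16.306°.
cos H₀ = −tan φ · tan δ = −tan(+30.4°) × tan(+16.306°) = -0.1716, so H₀ = 1.7433 rad = 99.88°.
Daylight = 2H₀/(2π) × 35.00 h = (1.7433/π) × 35.00 = 19.42 h.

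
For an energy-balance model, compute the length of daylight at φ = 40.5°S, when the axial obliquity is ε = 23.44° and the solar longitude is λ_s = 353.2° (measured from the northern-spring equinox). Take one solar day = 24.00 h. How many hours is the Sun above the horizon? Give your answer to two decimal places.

12.31 h

Solar declination: sin δ = sin ε · sin λ_s = sin 23.44° × sin 353.2° = -0.04710, so δ = -2.700°.
cos H₀ = −tan φ · tan δ = −tan(-40.5°) × tan(-2.700°) = -0.0403, so H₀ = 1.6111 rad = 92.31°.
Daylight = 2H₀/(2π) × 24.00 h = (1.6111/π) × 24.00 = 12.31 h.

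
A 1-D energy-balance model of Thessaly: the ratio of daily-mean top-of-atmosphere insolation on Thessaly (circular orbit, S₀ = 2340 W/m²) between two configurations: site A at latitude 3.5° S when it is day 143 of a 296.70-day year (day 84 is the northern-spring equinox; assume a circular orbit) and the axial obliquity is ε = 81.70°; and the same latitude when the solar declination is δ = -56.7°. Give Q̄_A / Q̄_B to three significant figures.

Q̄_A / Q̄_B ≈ 0.410

— Configuration A (φ=-3.5°):
Solar longitude: λ_s = 360° × (143 − 84)/296.70 = 71.587°.
sin δ = sin 81.70° × sin 71.587° = 0.93887, so δ = +69.862°.
cos H₀ = −tan(-3.5°) tan(+69.862°) = 0.1668, H₀ = 1.4032 rad.
Bracket: H₀ sin φ sin δ + cos φ cos δ sin H₀ = 1.4032×-0.06105×0.93887 + 0.99813×0.34427×0.98599 = -0.080429 + 0.338812 = 0.258383.
Q̄ = (S₀/π) × [bracket] = (2340/π) × 0.258383 = 192.46 W/m².
— Configuration B (φ=-3.5°):
cos H₀ = −tan(-3.5°) tan(-56.700°) = -0.0931, H₀ = 1.6640 rad.
Bracket: H₀ sin φ sin δ + cos φ cos δ sin H₀ = 1.6640×-0.06105×-0.83581 + 0.99813×0.54902×0.99566 = 0.084908 + 0.545615 = 0.630523.
Q̄ = (S₀/π) × [bracket] = (2340/π) × 0.630523 = 469.64 W/m².
Ratio Q̄_A / Q̄_B = 192.46 / 469.64 = 0.4098.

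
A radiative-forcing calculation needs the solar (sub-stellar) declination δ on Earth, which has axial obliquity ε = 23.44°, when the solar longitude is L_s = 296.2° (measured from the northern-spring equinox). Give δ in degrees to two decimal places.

sin δ = sin ε · sin L_s = sin 23.44° × sin 296.2° = -0.356919.
δ = arcsin(-0.356919) = -20.91°.

δ = -20.91°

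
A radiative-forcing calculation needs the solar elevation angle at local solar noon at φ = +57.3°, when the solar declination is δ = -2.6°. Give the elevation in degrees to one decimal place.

At local noon the hour angle is zero, so the zenith angle equals |φ − δ| = |+57.3° − (-2.600°)| = 59.900°.
Elevation = 90° − 59.900° = 30.1°.

30.1°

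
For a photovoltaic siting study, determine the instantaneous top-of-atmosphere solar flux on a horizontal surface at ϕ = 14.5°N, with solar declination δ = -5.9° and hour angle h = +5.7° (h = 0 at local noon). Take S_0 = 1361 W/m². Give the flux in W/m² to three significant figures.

1.27e+03 W/m²

cos θ_z = sin ϕ sin δ + cos ϕ cos δ cos h = -0.025737 + 0.958258 = 0.932521.
Flux = S_0 · cos θ_z = 1361 × 0.932521 = 1269 W/m².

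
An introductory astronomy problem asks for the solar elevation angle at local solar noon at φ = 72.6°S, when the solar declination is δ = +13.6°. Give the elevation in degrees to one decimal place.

3.8°

At local noon the hour angle is zero, so the zenith angle equals |φ − δ| = |-72.6° − (+13.600°)| = 86.200°.
Elevation = 90° − 86.200° = 3.8°.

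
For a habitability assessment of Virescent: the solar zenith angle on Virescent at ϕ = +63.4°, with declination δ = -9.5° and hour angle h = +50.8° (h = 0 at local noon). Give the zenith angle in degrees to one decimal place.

cos θ_z = sin ϕ sin δ + cos ϕ cos δ cos h = -0.147578 + 0.279116 = 0.131538.
θ_z = arccos(0.131538) = 82.4°.

θ_z = 82.4°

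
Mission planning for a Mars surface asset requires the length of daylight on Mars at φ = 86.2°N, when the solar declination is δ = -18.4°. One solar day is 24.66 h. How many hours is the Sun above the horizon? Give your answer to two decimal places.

0.00 h

cos H₀ = −tan φ · tan δ = 5.0084 ≥ 1, so the Sun never rises (polar night) and H₀ = 0.
Daylight = 2H₀/(2π) × 24.66 h = (0.0000/π) × 24.66 = 0.00 h.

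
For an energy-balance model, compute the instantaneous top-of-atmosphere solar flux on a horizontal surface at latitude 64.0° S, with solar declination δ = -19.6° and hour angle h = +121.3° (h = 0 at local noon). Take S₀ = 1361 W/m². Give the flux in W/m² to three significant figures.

118 W/m²

cos θ_z = sin φ sin δ + cos φ cos δ cos h = 0.301502 + -0.214546 = 0.086956.
Flux = S₀ · cos θ_z = 1361 × 0.086956 = 118.3 W/m².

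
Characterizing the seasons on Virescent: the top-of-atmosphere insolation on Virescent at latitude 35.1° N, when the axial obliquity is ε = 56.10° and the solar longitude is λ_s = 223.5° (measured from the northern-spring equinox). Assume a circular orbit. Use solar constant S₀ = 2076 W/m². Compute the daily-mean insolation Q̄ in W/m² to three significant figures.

Q̄ ≈ 157 W/m²

Solar declination: sin δ = sin ε · sin λ_s = sin 56.10° × sin 223.5° = -0.57134, so δ = -34.844°.
cos H₀ = −tan(+35.1°) tan(-34.844°) = 0.4893, H₀ = 1.0595 rad.
Bracket: H₀ sin φ sin δ + cos φ cos δ sin H₀ = 1.0595×0.57501×-0.57134 + 0.81815×0.82071×0.87213 = -0.348074 + 0.585604 = 0.237530.
Q̄ = (S₀/π) × [bracket] = (2076/π) × 0.237530 = 157.0 W/m².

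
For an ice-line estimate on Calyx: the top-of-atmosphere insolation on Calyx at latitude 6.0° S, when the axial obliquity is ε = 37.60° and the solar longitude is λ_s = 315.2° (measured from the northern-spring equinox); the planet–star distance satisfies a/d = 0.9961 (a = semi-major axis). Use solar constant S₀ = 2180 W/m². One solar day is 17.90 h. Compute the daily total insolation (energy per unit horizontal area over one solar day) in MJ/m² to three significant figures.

Solar declination: sin δ = sin ε · sin λ_s = sin 37.60° × sin 315.2° = -0.42993, so δ = -25.463°.
cos H₀ = −tan(-6.0°) tan(-25.463°) = -0.0500, H₀ = 1.6209 rad.
Bracket: H₀ sin φ sin δ + cos φ cos δ sin H₀ = 1.6209×-0.10453×-0.42993 + 0.99452×0.90286×0.99875 = 0.072844 + 0.896790 = 0.969634.
Inverse-square distance factor (a/d)² = 0.9961² = 0.992215.
Q̄ = (S₀/π) × 0.992215 × [bracket] = (2180/π) × 0.992215 × 0.969634 = 667.61 W/m².
Daily total = Q̄ × 17.90 h × 3600 s/h = 667.61 × 17.90 × 3600 / 10⁶ = 43.02 MJ/m².

43.0 MJ/m²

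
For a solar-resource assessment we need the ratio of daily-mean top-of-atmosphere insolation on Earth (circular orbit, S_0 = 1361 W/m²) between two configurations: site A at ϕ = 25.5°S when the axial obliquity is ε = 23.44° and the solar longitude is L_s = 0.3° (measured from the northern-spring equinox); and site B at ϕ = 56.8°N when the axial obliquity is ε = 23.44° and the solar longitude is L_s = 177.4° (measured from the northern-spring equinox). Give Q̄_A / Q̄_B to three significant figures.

— Configuration A (ϕ=-25.5°):
Solar declination: sin δ = sin ε · sin L_s = sin 23.44° × sin 0.3° = 0.00208, so δ = +0.119°.
cos h₀ = −tan(-25.5°) tan(+0.119°) = 0.0010, h₀ = 1.5698 rad.
Bracket: h₀ sin ϕ sin δ + cos ϕ cos δ sin h₀ = 1.5698×-0.43051×0.00208 + 0.90259×1.00000×1.00000 = -0.001406 + 0.902590 = 0.901184.
Q̄ = (S_0/π) × [bracket] = (1361/π) × 0.901184 = 390.41 W/m².
— Configuration B (ϕ=+56.8°):
Solar declination: sin δ = sin ε · sin L_s = sin 23.44° × sin 177.4° = 0.01804, so δ = +1.034°.
cos h₀ = −tan(+56.8°) tan(+1.034°) = -0.0276, h₀ = 1.5984 rad.
Bracket: h₀ sin ϕ sin δ + cos ϕ cos δ sin h₀ = 1.5984×0.83676×0.01804 + 0.54756×0.99984×0.99962 = 0.024128 + 0.547264 = 0.571392.
Q̄ = (S_0/π) × [bracket] = (1361/π) × 0.571392 = 247.54 W/m².
Ratio Q̄_A / Q̄_B = 390.41 / 247.54 = 1.577.

Q̄_A / Q̄_B ≈ 1.58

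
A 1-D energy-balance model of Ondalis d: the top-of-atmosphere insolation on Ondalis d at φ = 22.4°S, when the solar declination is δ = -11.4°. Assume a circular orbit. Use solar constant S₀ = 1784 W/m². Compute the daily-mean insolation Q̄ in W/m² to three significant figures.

cos H₀ = −tan(-22.4°) tan(-11.400°) = -0.0831, H₀ = 1.6540 rad.
Bracket: H₀ sin φ sin δ + cos φ cos δ sin H₀ = 1.6540×-0.38107×-0.19766 + 0.92455×0.98027×0.99654 = 0.124583 + 0.903173 = 1.027756.
Q̄ = (S₀/π) × [bracket] = (1784/π) × 1.027756 = 583.6 W/m².

Q̄ ≈ 584 W/m²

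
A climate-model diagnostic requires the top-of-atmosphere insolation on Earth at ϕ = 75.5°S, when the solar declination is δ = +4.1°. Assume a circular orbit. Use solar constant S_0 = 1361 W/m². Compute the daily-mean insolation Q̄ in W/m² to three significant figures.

Q̄ ≈ 65.3 W/m²

cos h₀ = −tan(-75.5°) tan(+4.100°) = 0.2772, h₀ = 1.2899 rad.
Bracket: h₀ sin ϕ sin δ + cos ϕ cos δ sin h₀ = 1.2899×-0.96815×0.07150 + 0.25038×0.99744×0.96082 = -0.089290 + 0.239954 = 0.150664.
Q̄ = (S_0/π) × [bracket] = (1361/π) × 0.150664 = 65.27 W/m².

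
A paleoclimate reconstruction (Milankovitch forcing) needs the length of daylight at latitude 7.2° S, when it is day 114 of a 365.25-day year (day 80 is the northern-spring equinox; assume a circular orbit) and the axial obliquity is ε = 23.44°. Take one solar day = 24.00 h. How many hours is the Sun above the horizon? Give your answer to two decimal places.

Solar longitude: L_s = 360° × (114 − 80)/365.25 = 33.511°.
sin δ = sin 23.44° × sin 33.511° = 0.21962, so δ = +12.687°.
cos h₀ = −tan ϕ · tan δ = −tan(-7.2°) × tan(+12.687°) = 0.0284, so h₀ = 1.5424 rad = 88.37°.
Daylight = 2h₀/(2π) × 24.00 h = (1.5424/π) × 24.00 = 11.78 h.

11.78 h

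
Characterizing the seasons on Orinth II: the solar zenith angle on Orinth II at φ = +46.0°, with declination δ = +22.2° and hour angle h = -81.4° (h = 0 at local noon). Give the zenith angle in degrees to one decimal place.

θ_z = 68.4°

cos θ_z = sin φ sin δ + cos φ cos δ cos h = 0.271796 + 0.096176 = 0.367972.
θ_z = arccos(0.367972) = 68.4°.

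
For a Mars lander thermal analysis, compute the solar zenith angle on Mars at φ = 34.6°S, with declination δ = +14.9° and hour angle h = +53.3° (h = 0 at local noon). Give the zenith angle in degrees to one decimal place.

cos θ_z = sin φ sin δ + cos φ cos δ cos h = -0.146011 + 0.475386 = 0.329375.
θ_z = arccos(0.329375) = 70.8°.

θ_z = 70.8°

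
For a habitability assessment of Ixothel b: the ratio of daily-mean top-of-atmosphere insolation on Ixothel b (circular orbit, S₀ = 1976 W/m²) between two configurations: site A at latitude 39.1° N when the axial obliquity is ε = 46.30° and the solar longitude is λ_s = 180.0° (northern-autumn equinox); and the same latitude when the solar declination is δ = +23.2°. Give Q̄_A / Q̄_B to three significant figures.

Q̄_A / Q̄_B ≈ 0.676

— Configuration A (φ=+39.1°):
Solar declination: sin δ = sin ε · sin λ_s = sin 46.30° × sin 180.0° = 0.00000, so δ = +0.000°.
cos H₀ = −tan(+39.1°) tan(+0.000°) = -0.0000, H₀ = 1.5708 rad.
Bracket: H₀ sin φ sin δ + cos φ cos δ sin H₀ = 1.5708×0.63068×0.00000 + 0.77605×1.00000×1.00000 = 0.000000 + 0.776050 = 0.776050.
Q̄ = (S₀/π) × [bracket] = (1976/π) × 0.776050 = 488.12 W/m².
— Configuration B (φ=+39.1°):
cos H₀ = −tan(+39.1°) tan(+23.200°) = -0.3483, H₀ = 1.9266 rad.
Bracket: H₀ sin φ sin δ + cos φ cos δ sin H₀ = 1.9266×0.63068×0.39394 + 0.77605×0.91914×0.93738 = 0.478664 + 0.668632 = 1.147296.
Q̄ = (S₀/π) × [bracket] = (1976/π) × 1.147296 = 721.63 W/m².
Ratio Q̄_A / Q̄_B = 488.12 / 721.63 = 0.6764.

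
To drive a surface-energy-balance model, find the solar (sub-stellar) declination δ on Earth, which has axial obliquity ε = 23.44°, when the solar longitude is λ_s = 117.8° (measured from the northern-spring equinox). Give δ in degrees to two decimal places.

sin δ = sin ε · sin λ_s = sin 23.44° × sin 117.8° = 0.351876.
δ = arcsin(0.351876) = +20.60°.

δ = +20.60°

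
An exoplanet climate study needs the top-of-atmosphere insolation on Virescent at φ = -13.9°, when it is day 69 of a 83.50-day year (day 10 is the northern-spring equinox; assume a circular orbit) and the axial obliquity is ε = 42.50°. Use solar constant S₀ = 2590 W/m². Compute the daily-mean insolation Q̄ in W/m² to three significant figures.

Solar longitude: λ_s = 360° × (69 − 10)/83.50 = 254.371°.
sin δ = sin 42.50° × sin 254.371° = -0.65061, so δ = -40.588°.
cos H₀ = −tan(-13.9°) tan(-40.588°) = -0.2120, H₀ = 1.7844 rad.
Bracket: H₀ sin φ sin δ + cos φ cos δ sin H₀ = 1.7844×-0.24023×-0.65061 + 0.97072×0.75941×0.97727 = 0.278895 + 0.720418 = 0.999313.
Q̄ = (S₀/π) × [bracket] = (2590/π) × 0.999313 = 823.9 W/m².

Q̄ ≈ 824 W/m²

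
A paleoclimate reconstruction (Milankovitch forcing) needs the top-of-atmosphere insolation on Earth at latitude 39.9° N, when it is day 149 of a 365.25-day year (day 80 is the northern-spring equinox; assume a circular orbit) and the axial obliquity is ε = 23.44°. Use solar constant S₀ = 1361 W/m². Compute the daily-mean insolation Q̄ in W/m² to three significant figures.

Q̄ ≈ 487 W/m²

Solar longitude: λ_s = 360° × (149 − 80)/365.25 = 68.008°.
sin δ = sin 23.44° × sin 68.008° = 0.36884, so δ = +21.644°.
cos H₀ = −tan(+39.9°) tan(+21.644°) = -0.3318, H₀ = 1.9090 rad.
Bracket: H₀ sin φ sin δ + cos φ cos δ sin H₀ = 1.9090×0.64145×0.36884 + 0.76717×0.92949×0.94335 = 0.451655 + 0.672681 = 1.124336.
Q̄ = (S₀/π) × [bracket] = (1361/π) × 1.124336 = 487.1 W/m².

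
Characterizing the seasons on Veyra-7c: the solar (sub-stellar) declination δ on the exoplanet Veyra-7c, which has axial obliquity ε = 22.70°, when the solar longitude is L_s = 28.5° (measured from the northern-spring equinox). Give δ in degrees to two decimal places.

sin δ = sin ε · sin L_s = sin 22.70° × sin 28.5° = 0.184138.
δ = arcsin(0.184138) = +10.61°.

δ = +10.61°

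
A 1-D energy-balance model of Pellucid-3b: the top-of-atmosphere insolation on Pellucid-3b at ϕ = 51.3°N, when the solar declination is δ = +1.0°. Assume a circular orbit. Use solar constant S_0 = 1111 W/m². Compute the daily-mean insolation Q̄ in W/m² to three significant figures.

cos h₀ = −tan(+51.3°) tan(+1.000°) = -0.0218, h₀ = 1.5926 rad.
Bracket: h₀ sin ϕ sin δ + cos ϕ cos δ sin h₀ = 1.5926×0.78043×0.01745 + 0.62524×0.99985×0.99976 = 0.021689 + 0.624996 = 0.646685.
Q̄ = (S_0/π) × [bracket] = (1111/π) × 0.646685 = 228.7 W/m².

Q̄ ≈ 229 W/m²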